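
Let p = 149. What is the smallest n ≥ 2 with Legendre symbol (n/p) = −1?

2

(2/149) = −1, so 2 is the smallest positive non-residue mod 149.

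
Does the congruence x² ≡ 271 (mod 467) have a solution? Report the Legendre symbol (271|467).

-1

Reciprocity: 271 ≡ 3 and 467 ≡ 3 (mod 4), so (271/467) = −(467/271).
Reduce top mod 271: now compute (196/271).
Pull out 2^2: since 271 ≡ 7 (mod 8), (2/271) = +1, so (2/271)^2 = +1.
Reciprocity: 49 ≡ 1 and 271 ≡ 3 (mod 4), so (49/271) = +(271/49).
Reduce top mod 49: now compute (26/49).
Pull out 2: since 49 ≡ 1 (mod 8), (2/49) = +1.
Reciprocity: 13 ≡ 1 and 49 ≡ 1 (mod 4), so (13/49) = +(49/13).
Reduce top mod 13: now compute (10/13).
Pull out 2: since 13 ≡ 5 (mod 8), (2/13) = -1.
Reciprocity: 5 ≡ 1 and 13 ≡ 1 (mod 4), so (5/13) = +(13/5).
Reduce top mod 5: now compute (3/5).
Reciprocity: 3 ≡ 3 and 5 ≡ 1 (mod 4), so (3/5) = +(5/3).
Reduce top mod 3: now compute (2/3).
Pull out 2: since 3 ≡ 3 (mod 8), (2/3) = -1.
Reached (1/3) = 1. Collecting the sign flips along the way, the symbol is -1.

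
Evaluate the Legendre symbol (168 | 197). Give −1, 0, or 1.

Pull out 2^3: since 197 ≡ 5 (mod 8), (2/197) = -1, so (2/197)^3 = -1.
Reciprocity: 21 ≡ 1 and 197 ≡ 1 (mod 4), so (21/197) = +(197/21).
Reduce top mod 21: now compute (8/21).
Pull out 2^3: since 21 ≡ 5 (mod 8), (2/21) = -1, so (2/21)^3 = -1.
Reached (1/21) = 1. Collecting the sign flips along the way, the symbol is +1.

1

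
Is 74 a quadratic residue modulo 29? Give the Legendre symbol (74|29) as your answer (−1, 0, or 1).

1

First reduce: 74 ≡ 16 (mod 29).
Pull out 2^4: since 29 ≡ 5 (mod 8), (2/29) = -1, so (2/29)^4 = +1.
Reached (1/29) = 1. Collecting the sign flips along the way, the symbol is +1.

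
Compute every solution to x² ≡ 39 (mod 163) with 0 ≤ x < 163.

Since 163 ≡ 3 (mod 4), a square root of 39 is 39^((163+1)/4) = 39^41 mod 163.
Repeated squaring: 39^2≡54, 39^4≡145, 39^8≡161, 39^16≡4, 39^32≡16 (mod 163).
39^41 = 39^(32+8+1) ≡ 56 (mod 163).
Check: 56² = 3136 ≡ 39 (mod 163). The two roots are 56 and 107.

56, 107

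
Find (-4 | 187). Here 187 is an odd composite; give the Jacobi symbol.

First reduce: -4 ≡ 183 (mod 187).
Reciprocity: 183 ≡ 3 and 187 ≡ 3 (mod 4), so (183/187) = −(187/183).
Reduce top mod 183: now compute (4/183).
Pull out 2^2: since 183 ≡ 7 (mod 8), (2/183) = +1, so (2/183)^2 = +1.
Reached (1/183) = 1. Collecting the sign flips along the way, the symbol is -1.

-1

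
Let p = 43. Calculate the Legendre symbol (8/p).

Pull out 2^3: since 43 ≡ 3 (mod 8), (2/43) = -1, so (2/43)^3 = -1.
Reached (1/43) = 1. Collecting the sign flips along the way, the symbol is -1.

-1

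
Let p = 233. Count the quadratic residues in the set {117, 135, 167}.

(117/233) = +1 → QR.
(135/233) = +1 → QR.
(167/233) = +1 → QR.
Total quadratic residues among the 3: 3.

3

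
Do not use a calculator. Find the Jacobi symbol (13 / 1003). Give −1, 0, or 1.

Reciprocity: 13 ≡ 1 and 1003 ≡ 3 (mod 4), so (13/1003) = +(1003/13).
Reduce top mod 13: now compute (2/13).
Pull out 2: since 13 ≡ 5 (mod 8), (2/13) = -1.
Reached (1/13) = 1. Collecting the sign flips along the way, the symbol is -1.

-1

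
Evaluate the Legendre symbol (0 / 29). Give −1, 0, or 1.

Top reduces to 0: gcd > 1, so the symbol is 0.

0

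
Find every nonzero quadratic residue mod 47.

1, 2, 3, 4, 6, 7, 8, 9, 12, 14, 16, 17, 18, 21, 24, 25, 27, 28, 32, 34, 36, 37, 42

Square k = 1,…,23 (k and 47−k give the same square):
1²=1, 2²=4, 3²=9, 4²=16, 5²=25, 6²=36, 7²≡2, 8²≡17, 9²≡34, 10²≡6, 11²≡27, 12²≡3, 13²≡28, 14²≡8, 15²≡37, 16²≡21, 17²≡7, 18²≡42, 19²≡32, 20²≡24, 21²≡18, 22²≡14, 23²≡12 (mod 47).
So the quadratic residues mod 47 are {1, 2, 3, 4, 6, 7, 8, 9, 12, 14, 16, 17, 18, 21, 24, 25, 27, 28, 32, 34, 36, 37, 42}.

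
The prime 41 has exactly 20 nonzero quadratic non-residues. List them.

Square k = 1,…,20 (k and 41−k give the same square):
1²=1, 2²=4, 3²=9, 4²=16, 5²=25, 6²=36, 7²≡8, 8²≡23, 9²≡40, 10²≡18, 11²≡39, 12²≡21, 13²≡5, 14²≡32, 15²≡20, 16²≡10, 17²≡2, 18²≡37, 19²≡33, 20²≡31 (mod 41).
The residues are {1, 2, 4, 5, 8, 9, 10, 16, 18, 20, 21, 23, 25, 31, 32, 33, 36, 37, 39, 40}; the non-residues are the remaining 20 nonzero classes.

3 6 7 11 12 13 14 15 17 19 22 24 26 27 28 29 30 34 35 38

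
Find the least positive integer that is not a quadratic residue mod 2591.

7

(2/2591) = +1, so 2 is a residue.
(3/2591) = +1, so 3 is a residue.
(4/2591) = +1, so 4 is a residue.
(5/2591) = +1, so 5 is a residue.
(6/2591) = +1, so 6 is a residue.
(7/2591) = −1, so 7 is the smallest positive non-residue mod 2591.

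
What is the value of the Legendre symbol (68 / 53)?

First reduce: 68 ≡ 15 (mod 53).
Reciprocity: 15 ≡ 3 and 53 ≡ 1 (mod 4), so (15/53) = +(53/15).
Reduce top mod 15: now compute (8/15).
Pull out 2^3: since 15 ≡ 7 (mod 8), (2/15) = +1, so (2/15)^3 = +1.
Reached (1/15) = 1. Collecting the sign flips along the way, the symbol is +1.

1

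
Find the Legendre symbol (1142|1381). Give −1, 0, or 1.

1

Pull out 2: since 1381 ≡ 5 (mod 8), (2/1381) = -1.
Reciprocity: 571 ≡ 3 and 1381 ≡ 1 (mod 4), so (571/1381) = +(1381/571).
Reduce top mod 571: now compute (239/571).
Reciprocity: 239 ≡ 3 and 571 ≡ 3 (mod 4), so (239/571) = −(571/239).
Reduce top mod 239: now compute (93/239).
Reciprocity: 93 ≡ 1 and 239 ≡ 3 (mod 4), so (93/239) = +(239/93).
Reduce top mod 93: now compute (53/93).
Reciprocity: 53 ≡ 1 and 93 ≡ 1 (mod 4), so (53/93) = +(93/53).
Reduce top mod 53: now compute (40/53).
Pull out 2^3: since 53 ≡ 5 (mod 8), (2/53) = -1, so (2/53)^3 = -1.
Reciprocity: 5 ≡ 1 and 53 ≡ 1 (mod 4), so (5/53) = +(53/5).
Reduce top mod 5: now compute (3/5).
Reciprocity: 3 ≡ 3 and 5 ≡ 1 (mod 4), so (3/5) = +(5/3).
Reduce top mod 3: now compute (2/3).
Pull out 2: since 3 ≡ 3 (mod 8), (2/3) = -1.
Reached (1/3) = 1. Collecting the sign flips along the way, the symbol is +1.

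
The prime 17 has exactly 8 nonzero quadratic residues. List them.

1, 2, 4, 8, 9, 13, 15, 16

Square k = 1,…,8 (k and 17−k give the same square):
1²=1, 2²=4, 3²=9, 4²=16, 5²≡8, 6²≡2, 7²≡15, 8²≡13 (mod 17).
So the quadratic residues mod 17 are {1, 2, 4, 8, 9, 13, 15, 16}.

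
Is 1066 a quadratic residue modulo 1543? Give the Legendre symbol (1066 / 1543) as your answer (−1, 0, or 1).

Pull out 2: since 1543 ≡ 7 (mod 8), (2/1543) = +1.
Reciprocity: 533 ≡ 1 and 1543 ≡ 3 (mod 4), so (533/1543) = +(1543/533).
Reduce top mod 533: now compute (477/533).
Reciprocity: 477 ≡ 1 and 533 ≡ 1 (mod 4), so (477/533) = +(533/477).
Reduce top mod 477: now compute (56/477).
Pull out 2^3: since 477 ≡ 5 (mod 8), (2/477) = -1, so (2/477)^3 = -1.
Reciprocity: 7 ≡ 3 and 477 ≡ 1 (mod 4), so (7/477) = +(477/7).
Reduce top mod 7: now compute (1/7).
Reached (1/7) = 1. Collecting the sign flips along the way, the symbol is -1.

-1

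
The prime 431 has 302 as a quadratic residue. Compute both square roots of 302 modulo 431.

Since 431 ≡ 3 (mod 4), a square root of 302 is 302^((431+1)/4) = 302^108 mod 431.
Repeated squaring: 302^2≡263, 302^4≡209, 302^8≡150, 302^16≡88, 302^32≡417, 302^64≡196 (mod 431).
302^108 = 302^(64+32+8+4) ≡ 183 (mod 431).
Check: 183² = 33489 ≡ 302 (mod 431). The two roots are 183 and 248.

183, 248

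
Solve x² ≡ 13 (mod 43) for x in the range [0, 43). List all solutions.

20, 23

Since 43 ≡ 3 (mod 4), a square root of 13 is 13^((43+1)/4) = 13^11 mod 43.
Repeated squaring: 13^2≡40, 13^4≡9, 13^8≡38 (mod 43).
13^11 = 13^(8+2+1) ≡ 23 (mod 43).
Check: 23² = 529 ≡ 13 (mod 43). The two roots are 20 and 23.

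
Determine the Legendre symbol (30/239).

1

Pull out 2: since 239 ≡ 7 (mod 8), (2/239) = +1.
Reciprocity: 15 ≡ 3 and 239 ≡ 3 (mod 4), so (15/239) = −(239/15).
Reduce top mod 15: now compute (14/15).
Pull out 2: since 15 ≡ 7 (mod 8), (2/15) = +1.
Reciprocity: 7 ≡ 3 and 15 ≡ 3 (mod 4), so (7/15) = −(15/7).
Reduce top mod 7: now compute (1/7).
Reached (1/7) = 1. Collecting the sign flips along the way, the symbol is +1.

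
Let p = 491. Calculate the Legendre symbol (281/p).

Reciprocity: 281 ≡ 1 and 491 ≡ 3 (mod 4), so (281/491) = +(491/281).
Reduce top mod 281: now compute (210/281).
Pull out 2: since 281 ≡ 1 (mod 8), (2/281) = +1.
Reciprocity: 105 ≡ 1 and 281 ≡ 1 (mod 4), so (105/281) = +(281/105).
Reduce top mod 105: now compute (71/105).
Reciprocity: 71 ≡ 3 and 105 ≡ 1 (mod 4), so (71/105) = +(105/71).
Reduce top mod 71: now compute (34/71).
Pull out 2: since 71 ≡ 7 (mod 8), (2/71) = +1.
Reciprocity: 17 ≡ 1 and 71 ≡ 3 (mod 4), so (17/71) = +(71/17).
Reduce top mod 17: now compute (3/17).
Reciprocity: 3 ≡ 3 and 17 ≡ 1 (mod 4), so (3/17) = +(17/3).
Reduce top mod 3: now compute (2/3).
Pull out 2: since 3 ≡ 3 (mod 8), (2/3) = -1.
Reached (1/3) = 1. Collecting the sign flips along the way, the symbol is -1.

-1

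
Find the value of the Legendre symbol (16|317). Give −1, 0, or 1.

Pull out 2^4: since 317 ≡ 5 (mod 8), (2/317) = -1, so (2/317)^4 = +1.
Reached (1/317) = 1. Collecting the sign flips along the way, the symbol is +1.

1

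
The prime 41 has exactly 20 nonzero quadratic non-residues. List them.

3, 6, 7, 11, 12, 13, 14, 15, 17, 19, 22, 24, 26, 27, 28, 29, 30, 34, 35, 38

Square k = 1,…,20 (k and 41−k give the same square):
1²=1, 2²=4, 3²=9, 4²=16, 5²=25, 6²=36, 7²≡8, 8²≡23, 9²≡40, 10²≡18, 11²≡39, 12²≡21, 13²≡5, 14²≡32, 15²≡20, 16²≡10, 17²≡2, 18²≡37, 19²≡33, 20²≡31 (mod 41).
The residues are {1, 2, 4, 5, 8, 9, 10, 16, 18, 20, 21, 23, 25, 31, 32, 33, 36, 37, 39, 40}; the non-residues are the remaining 20 nonzero classes.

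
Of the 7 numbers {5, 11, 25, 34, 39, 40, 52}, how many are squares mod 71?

(5/71) = +1 → QR.
(11/71) = -1 → non-residue.
(25/71) = +1 → QR.
(34/71) = -1 → non-residue.
(39/71) = -1 → non-residue.
(40/71) = +1 → QR.
(52/71) = -1 → non-residue.
Total quadratic residues among the 7: 3.

3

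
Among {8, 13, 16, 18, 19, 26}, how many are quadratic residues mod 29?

(8/29) = -1 → non-residue.
(13/29) = +1 → QR.
(16/29) = +1 → QR.
(18/29) = -1 → non-residue.
(19/29) = -1 → non-residue.
(26/29) = -1 → non-residue.
Total quadratic residues among the 6: 2.

2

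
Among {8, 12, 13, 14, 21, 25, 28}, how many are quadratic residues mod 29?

(8/29) = -1 → non-residue.
(12/29) = -1 → non-residue.
(13/29) = +1 → QR.
(14/29) = -1 → non-residue.
(21/29) = -1 → non-residue.
(25/29) = +1 → QR.
(28/29) = +1 → QR.
Total quadratic residues among the 7: 3.

3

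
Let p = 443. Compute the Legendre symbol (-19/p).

1

Euler's criterion: (-19/443) ≡ 424^221 (mod 443).
424^2 ≡ 361 (mod 443)
424^4 ≡ 79 (mod 443)
424^8 ≡ 39 (mod 443)
424^16 ≡ 192 (mod 443)
424^32 ≡ 95 (mod 443)
424^64 ≡ 165 (mod 443)
424^128 ≡ 202 (mod 443)
424^221 = 424^(128+64+16+8+4+1) ≡ 1 (mod 443).
Result is 1, so (-19/443) = 1.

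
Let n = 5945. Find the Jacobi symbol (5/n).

Reciprocity: 5 ≡ 1 and 5945 ≡ 1 (mod 4), so (5/5945) = +(5945/5).
Reduce top mod 5: now compute (0/5).
Top reduces to 0: gcd > 1, so the symbol is 0.

0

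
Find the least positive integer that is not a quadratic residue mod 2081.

3

(2/2081) = +1, so 2 is a residue.
(3/2081) = −1, so 3 is the smallest positive non-residue mod 2081.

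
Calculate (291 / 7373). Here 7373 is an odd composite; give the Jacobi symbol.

Reciprocity: 291 ≡ 3 and 7373 ≡ 1 (mod 4), so (291/7373) = +(7373/291).
Reduce top mod 291: now compute (98/291).
Pull out 2: since 291 ≡ 3 (mod 8), (2/291) = -1.
Reciprocity: 49 ≡ 1 and 291 ≡ 3 (mod 4), so (49/291) = +(291/49).
Reduce top mod 49: now compute (46/49).
Pull out 2: since 49 ≡ 1 (mod 8), (2/49) = +1.
Reciprocity: 23 ≡ 3 and 49 ≡ 1 (mod 4), so (23/49) = +(49/23).
Reduce top mod 23: now compute (3/23).
Reciprocity: 3 ≡ 3 and 23 ≡ 3 (mod 4), so (3/23) = −(23/3).
Reduce top mod 3: now compute (2/3).
Pull out 2: since 3 ≡ 3 (mod 8), (2/3) = -1.
Reached (1/3) = 1. Collecting the sign flips along the way, the symbol is -1.

-1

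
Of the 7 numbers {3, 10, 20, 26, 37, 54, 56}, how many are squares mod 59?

3

(3/59) = +1 → QR.
(10/59) = -1 → non-residue.
(20/59) = +1 → QR.
(26/59) = +1 → QR.
(37/59) = -1 → non-residue.
(54/59) = -1 → non-residue.
(56/59) = -1 → non-residue.
Total quadratic residues among the 7: 3.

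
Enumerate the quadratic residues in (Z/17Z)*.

1,2,4,8,9,13,15,16

Square k = 1,…,8 (k and 17−k give the same square):
1²=1, 2²=4, 3²=9, 4²=16, 5²≡8, 6²≡2, 7²≡15, 8²≡13 (mod 17).
So the quadratic residues mod 17 are {1, 2, 4, 8, 9, 13, 15, 16}.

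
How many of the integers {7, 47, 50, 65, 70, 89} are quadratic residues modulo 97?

(7/97) = -1 → non-residue.
(47/97) = +1 → QR.
(50/97) = +1 → QR.
(65/97) = +1 → QR.
(70/97) = +1 → QR.
(89/97) = +1 → QR.
Total quadratic residues among the 6: 5.

5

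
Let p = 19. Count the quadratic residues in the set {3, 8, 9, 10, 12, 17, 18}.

(3/19) = -1 → non-residue.
(8/19) = -1 → non-residue.
(9/19) = +1 → QR.
(10/19) = -1 → non-residue.
(12/19) = -1 → non-residue.
(17/19) = +1 → QR.
(18/19) = -1 → non-residue.
Total quadratic residues among the 7: 2.

2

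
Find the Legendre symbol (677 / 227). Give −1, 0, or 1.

-1

First reduce: 677 ≡ 223 (mod 227).
Reciprocity: 223 ≡ 3 and 227 ≡ 3 (mod 4), so (223/227) = −(227/223).
Reduce top mod 223: now compute (4/223).
Pull out 2^2: since 223 ≡ 7 (mod 8), (2/223) = +1, so (2/223)^2 = +1.
Reached (1/223) = 1. Collecting the sign flips along the way, the symbol is -1.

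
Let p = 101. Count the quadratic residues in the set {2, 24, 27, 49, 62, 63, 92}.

3

(2/101) = -1 → non-residue.
(24/101) = +1 → QR.
(27/101) = -1 → non-residue.
(49/101) = +1 → QR.
(62/101) = -1 → non-residue.
(63/101) = -1 → non-residue.
(92/101) = +1 → QR.
Total quadratic residues among the 7: 3.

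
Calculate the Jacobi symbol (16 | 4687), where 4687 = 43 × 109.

Pull out 2^4: since 4687 ≡ 7 (mod 8), (2/4687) = +1, so (2/4687)^4 = +1.
Reached (1/4687) = 1. Collecting the sign flips along the way, the symbol is +1.

1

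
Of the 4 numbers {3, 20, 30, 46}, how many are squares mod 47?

1

(3/47) = +1 → QR.
(20/47) = -1 → non-residue.
(30/47) = -1 → non-residue.
(46/47) = -1 → non-residue.
Total quadratic residues among the 4: 1.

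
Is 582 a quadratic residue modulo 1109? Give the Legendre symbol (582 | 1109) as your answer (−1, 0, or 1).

Pull out 2: since 1109 ≡ 5 (mod 8), (2/1109) = -1.
Reciprocity: 291 ≡ 3 and 1109 ≡ 1 (mod 4), so (291/1109) = +(1109/291).
Reduce top mod 291: now compute (236/291).
Pull out 2^2: since 291 ≡ 3 (mod 8), (2/291) = -1, so (2/291)^2 = +1.
Reciprocity: 59 ≡ 3 and 291 ≡ 3 (mod 4), so (59/291) = −(291/59).
Reduce top mod 59: now compute (55/59).
Reciprocity: 55 ≡ 3 and 59 ≡ 3 (mod 4), so (55/59) = −(59/55).
Reduce top mod 55: now compute (4/55).
Pull out 2^2: since 55 ≡ 7 (mod 8), (2/55) = +1, so (2/55)^2 = +1.
Reached (1/55) = 1. Collecting the sign flips along the way, the symbol is -1.

-1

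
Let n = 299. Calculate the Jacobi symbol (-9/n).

-1

First reduce: -9 ≡ 290 (mod 299).
Pull out 2: since 299 ≡ 3 (mod 8), (2/299) = -1.
Reciprocity: 145 ≡ 1 and 299 ≡ 3 (mod 4), so (145/299) = +(299/145).
Reduce top mod 145: now compute (9/145).
Reciprocity: 9 ≡ 1 and 145 ≡ 1 (mod 4), so (9/145) = +(145/9).
Reduce top mod 9: now compute (1/9).
Reached (1/9) = 1. Collecting the sign flips along the way, the symbol is -1.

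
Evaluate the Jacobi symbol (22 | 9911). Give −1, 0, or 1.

0

Pull out 2: since 9911 ≡ 7 (mod 8), (2/9911) = +1.
Reciprocity: 11 ≡ 3 and 9911 ≡ 3 (mod 4), so (11/9911) = −(9911/11).
Reduce top mod 11: now compute (0/11).
Top reduces to 0: gcd > 1, so the symbol is 0.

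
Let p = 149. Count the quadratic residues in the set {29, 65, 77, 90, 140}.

(29/149) = +1 → QR.
(65/149) = -1 → non-residue.
(77/149) = -1 → non-residue.
(90/149) = -1 → non-residue.
(140/149) = +1 → QR.
Total quadratic residues among the 5: 2.

2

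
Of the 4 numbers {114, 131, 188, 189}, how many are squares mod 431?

1

(114/431) = +1 → QR.
(131/431) = -1 → non-residue.
(188/431) = -1 → non-residue.
(189/431) = -1 → non-residue.
Total quadratic residues among the 4: 1.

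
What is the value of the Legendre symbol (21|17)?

First reduce: 21 ≡ 4 (mod 17).
Pull out 2^2: since 17 ≡ 1 (mod 8), (2/17) = +1, so (2/17)^2 = +1.
Reached (1/17) = 1. Collecting the sign flips along the way, the symbol is +1.

1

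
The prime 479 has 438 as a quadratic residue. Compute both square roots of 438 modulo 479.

183, 296

Since 479 ≡ 3 (mod 4), a square root of 438 is 438^((479+1)/4) = 438^120 mod 479.
Repeated squaring: 438^2≡244, 438^4≡140, 438^8≡440, 438^16≡84, 438^32≡350, 438^64≡355 (mod 479).
438^120 = 438^(64+32+16+8) ≡ 183 (mod 479).
Check: 183² = 33489 ≡ 438 (mod 479). The two roots are 183 and 296.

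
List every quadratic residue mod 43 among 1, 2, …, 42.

1, 4, 6, 9, 10, 11, 13, 14, 15, 16, 17, 21, 23, 24, 25, 31, 35, 36, 38, 40, 41

Square k = 1,…,21 (k and 43−k give the same square):
1²=1, 2²=4, 3²=9, 4²=16, 5²=25, 6²=36, 7²≡6, 8²≡21, 9²≡38, 10²≡14, 11²≡35, 12²≡15, 13²≡40, 14²≡24, 15²≡10, 16²≡41, 17²≡31, 18²≡23, 19²≡17, 20²≡13, 21²≡11 (mod 43).
So the quadratic residues mod 43 are {1, 4, 6, 9, 10, 11, 13, 14, 15, 16, 17, 21, 23, 24, 25, 31, 35, 36, 38, 40, 41}.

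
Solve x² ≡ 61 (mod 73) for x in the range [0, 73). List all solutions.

34, 39

73 ≡ 1 (mod 4), so we find a root by search.
Trying successive values, 34² = 1156 ≡ 61 (mod 73). The other root is 73 − 34 = 39.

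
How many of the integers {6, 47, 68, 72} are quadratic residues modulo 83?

1

(6/83) = -1 → non-residue.
(47/83) = -1 → non-residue.
(68/83) = +1 → QR.
(72/83) = -1 → non-residue.
Total quadratic residues among the 4: 1.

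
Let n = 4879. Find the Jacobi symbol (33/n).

-1

Reciprocity: 33 ≡ 1 and 4879 ≡ 3 (mod 4), so (33/4879) = +(4879/33).
Reduce top mod 33: now compute (28/33).
Pull out 2^2: since 33 ≡ 1 (mod 8), (2/33) = +1, so (2/33)^2 = +1.
Reciprocity: 7 ≡ 3 and 33 ≡ 1 (mod 4), so (7/33) = +(33/7).
Reduce top mod 7: now compute (5/7).
Reciprocity: 5 ≡ 1 and 7 ≡ 3 (mod 4), so (5/7) = +(7/5).
Reduce top mod 5: now compute (2/5).
Pull out 2: since 5 ≡ 5 (mod 8), (2/5) = -1.
Reached (1/5) = 1. Collecting the sign flips along the way, the symbol is -1.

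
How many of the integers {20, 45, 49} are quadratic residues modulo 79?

(20/79) = +1 → QR.
(45/79) = +1 → QR.
(49/79) = +1 → QR.
Total quadratic residues among the 3: 3.

3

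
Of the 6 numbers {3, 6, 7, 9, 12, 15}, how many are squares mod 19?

3

(3/19) = -1 → non-residue.
(6/19) = +1 → QR.
(7/19) = +1 → QR.
(9/19) = +1 → QR.
(12/19) = -1 → non-residue.
(15/19) = -1 → non-residue.
Total quadratic residues among the 6: 3.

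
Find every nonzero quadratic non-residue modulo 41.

Square k = 1,…,20 (k and 41−k give the same square):
1²=1, 2²=4, 3²=9, 4²=16, 5²=25, 6²=36, 7²≡8, 8²≡23, 9²≡40, 10²≡18, 11²≡39, 12²≡21, 13²≡5, 14²≡32, 15²≡20, 16²≡10, 17²≡2, 18²≡37, 19²≡33, 20²≡31 (mod 41).
The residues are {1, 2, 4, 5, 8, 9, 10, 16, 18, 20, 21, 23, 25, 31, 32, 33, 36, 37, 39, 40}; the non-residues are the remaining 20 nonzero classes.

3, 6, 7, 11, 12, 13, 14, 15, 17, 19, 22, 24, 26, 27, 28, 29, 30, 34, 35, 38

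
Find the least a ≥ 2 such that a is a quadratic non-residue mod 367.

(2/367) = +1, so 2 is a residue.
(3/367) = −1, so 3 is the smallest positive non-residue mod 367.

3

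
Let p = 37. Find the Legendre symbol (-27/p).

1

First reduce: -27 ≡ 10 (mod 37).
Pull out 2: since 37 ≡ 5 (mod 8), (2/37) = -1.
Reciprocity: 5 ≡ 1 and 37 ≡ 1 (mod 4), so (5/37) = +(37/5).
Reduce top mod 5: now compute (2/5).
Pull out 2: since 5 ≡ 5 (mod 8), (2/5) = -1.
Reached (1/5) = 1. Collecting the sign flips along the way, the symbol is +1.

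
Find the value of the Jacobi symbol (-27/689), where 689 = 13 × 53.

-1

First reduce: -27 ≡ 662 (mod 689).
Pull out 2: since 689 ≡ 1 (mod 8), (2/689) = +1.
Reciprocity: 331 ≡ 3 and 689 ≡ 1 (mod 4), so (331/689) = +(689/331).
Reduce top mod 331: now compute (27/331).
Reciprocity: 27 ≡ 3 and 331 ≡ 3 (mod 4), so (27/331) = −(331/27).
Reduce top mod 27: now compute (7/27).
Reciprocity: 7 ≡ 3 and 27 ≡ 3 (mod 4), so (7/27) = −(27/7).
Reduce top mod 7: now compute (6/7).
Pull out 2: since 7 ≡ 7 (mod 8), (2/7) = +1.
Reciprocity: 3 ≡ 3 and 7 ≡ 3 (mod 4), so (3/7) = −(7/3).
Reduce top mod 3: now compute (1/3).
Reached (1/3) = 1. Collecting the sign flips along the way, the symbol is -1.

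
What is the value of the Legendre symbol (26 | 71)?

-1

Euler's criterion: (26/71) ≡ 26^35 (mod 71).
26^2 ≡ 37 (mod 71)
26^4 ≡ 20 (mod 71)
26^8 ≡ 45 (mod 71)
26^16 ≡ 37 (mod 71)
26^32 ≡ 20 (mod 71)
26^35 = 26^(32+2+1) ≡ 70 (mod 71).
Result is 70 ≡ −1, so (26/71) = −1.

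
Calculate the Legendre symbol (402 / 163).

First reduce: 402 ≡ 76 (mod 163).
Pull out 2^2: since 163 ≡ 3 (mod 8), (2/163) = -1, so (2/163)^2 = +1.
Reciprocity: 19 ≡ 3 and 163 ≡ 3 (mod 4), so (19/163) = −(163/19).
Reduce top mod 19: now compute (11/19).
Reciprocity: 11 ≡ 3 and 19 ≡ 3 (mod 4), so (11/19) = −(19/11).
Reduce top mod 11: now compute (8/11).
Pull out 2^3: since 11 ≡ 3 (mod 8), (2/11) = -1, so (2/11)^3 = -1.
Reached (1/11) = 1. Collecting the sign flips along the way, the symbol is -1.

-1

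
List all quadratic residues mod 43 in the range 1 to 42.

Square k = 1,…,21 (k and 43−k give the same square):
1²=1, 2²=4, 3²=9, 4²=16, 5²=25, 6²=36, 7²≡6, 8²≡21, 9²≡38, 10²≡14, 11²≡35, 12²≡15, 13²≡40, 14²≡24, 15²≡10, 16²≡41, 17²≡31, 18²≡23, 19²≡17, 20²≡13, 21²≡11 (mod 43).
So the quadratic residues mod 43 are {1, 4, 6, 9, 10, 11, 13, 14, 15, 16, 17, 21, 23, 24, 25, 31, 35, 36, 38, 40, 41}.

1 4 6 9 10 11 13 14 15 16 17 21 23 24 25 31 35 36 38 40 41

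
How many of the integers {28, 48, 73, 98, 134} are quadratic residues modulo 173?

1

(28/173) = -1 → non-residue.
(48/173) = -1 → non-residue.
(73/173) = +1 → QR.
(98/173) = -1 → non-residue.
(134/173) = -1 → non-residue.
Total quadratic residues among the 5: 1.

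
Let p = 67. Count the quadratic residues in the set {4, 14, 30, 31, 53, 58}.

(4/67) = +1 → QR.
(14/67) = +1 → QR.
(30/67) = -1 → non-residue.
(31/67) = -1 → non-residue.
(53/67) = -1 → non-residue.
(58/67) = -1 → non-residue.
Total quadratic residues among the 6: 2.

2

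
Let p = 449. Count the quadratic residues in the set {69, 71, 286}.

(69/449) = -1 → non-residue.
(71/449) = -1 → non-residue.
(286/449) = -1 → non-residue.
Total quadratic residues among the 3: 0.

0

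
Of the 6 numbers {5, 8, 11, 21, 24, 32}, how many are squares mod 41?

(5/41) = +1 → QR.
(8/41) = +1 → QR.
(11/41) = -1 → non-residue.
(21/41) = +1 → QR.
(24/41) = -1 → non-residue.
(32/41) = +1 → QR.
Total quadratic residues among the 6: 4.

4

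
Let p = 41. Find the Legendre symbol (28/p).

Euler's criterion: (28/41) ≡ 28^20 (mod 41).
28^2 ≡ 5 (mod 41)
28^4 ≡ 25 (mod 41)
28^8 ≡ 10 (mod 41)
28^16 ≡ 18 (mod 41)
28^20 = 28^(16+4) ≡ 40 (mod 41).
Result is 40 ≡ −1, so (28/41) = −1.

-1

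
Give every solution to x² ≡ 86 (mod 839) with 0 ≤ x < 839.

42, 797

Since 839 ≡ 3 (mod 4), a square root of 86 is 86^((839+1)/4) = 86^210 mod 839.
Repeated squaring: 86^2≡684, 86^4≡533, 86^8≡507, 86^16≡315, 86^32≡223, 86^64≡228, 86^128≡805 (mod 839).
86^210 = 86^(128+64+16+2) ≡ 42 (mod 839).
Check: 42² = 1764 ≡ 86 (mod 839). The two roots are 42 and 797.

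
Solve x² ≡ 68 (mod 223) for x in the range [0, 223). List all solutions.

108, 115

Since 223 ≡ 3 (mod 4), a square root of 68 is 68^((223+1)/4) = 68^56 mod 223.
Repeated squaring: 68^2≡164, 68^4≡136, 68^8≡210, 68^16≡169, 68^32≡17 (mod 223).
68^56 = 68^(32+16+8) ≡ 115 (mod 223).
Check: 115² = 13225 ≡ 68 (mod 223). The two roots are 108 and 115.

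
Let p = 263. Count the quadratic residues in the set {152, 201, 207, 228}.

1

(152/263) = -1 → non-residue.
(201/263) = -1 → non-residue.
(207/263) = +1 → QR.
(228/263) = -1 → non-residue.
Total quadratic residues among the 4: 1.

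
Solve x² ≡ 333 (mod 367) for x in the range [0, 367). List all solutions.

Since 367 ≡ 3 (mod 4), a square root of 333 is 333^((367+1)/4) = 333^92 mod 367.
Repeated squaring: 333^2≡55, 333^4≡89, 333^8≡214, 333^16≡288, 333^32≡2, 333^64≡4 (mod 367).
333^92 = 333^(64+16+8+4) ≡ 264 (mod 367).
Check: 264² = 69696 ≡ 333 (mod 367). The two roots are 103 and 264.

103, 264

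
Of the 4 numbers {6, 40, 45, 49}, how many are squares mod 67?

(6/67) = +1 → QR.
(40/67) = +1 → QR.
(45/67) = -1 → non-residue.
(49/67) = +1 → QR.
Total quadratic residues among the 4: 3.

3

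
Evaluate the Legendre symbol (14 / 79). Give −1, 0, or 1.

-1

Pull out 2: since 79 ≡ 7 (mod 8), (2/79) = +1.
Reciprocity: 7 ≡ 3 and 79 ≡ 3 (mod 4), so (7/79) = −(79/7).
Reduce top mod 7: now compute (2/7).
Pull out 2: since 7 ≡ 7 (mod 8), (2/7) = +1.
Reached (1/7) = 1. Collecting the sign flips along the way, the symbol is -1.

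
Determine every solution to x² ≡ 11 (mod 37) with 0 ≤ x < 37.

14, 23

37 ≡ 1 (mod 4), so we find a root by search.
Trying successive values, 14² = 196 ≡ 11 (mod 37). The other root is 37 − 14 = 23.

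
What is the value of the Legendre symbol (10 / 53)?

1

Euler's criterion: (10/53) ≡ 10^26 (mod 53).
10^2 ≡ 47 (mod 53)
10^4 ≡ 36 (mod 53)
10^8 ≡ 24 (mod 53)
10^16 ≡ 46 (mod 53)
10^26 = 10^(16+8+2) ≡ 1 (mod 53).
Result is 1, so (10/53) = 1.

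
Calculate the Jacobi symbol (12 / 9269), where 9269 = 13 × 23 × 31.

Pull out 2^2: since 9269 ≡ 5 (mod 8), (2/9269) = -1, so (2/9269)^2 = +1.
Reciprocity: 3 ≡ 3 and 9269 ≡ 1 (mod 4), so (3/9269) = +(9269/3).
Reduce top mod 3: now compute (2/3).
Pull out 2: since 3 ≡ 3 (mod 8), (2/3) = -1.
Reached (1/3) = 1. Collecting the sign flips along the way, the symbol is -1.

-1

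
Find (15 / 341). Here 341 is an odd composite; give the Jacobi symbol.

-1

Reciprocity: 15 ≡ 3 and 341 ≡ 1 (mod 4), so (15/341) = +(341/15).
Reduce top mod 15: now compute (11/15).
Reciprocity: 11 ≡ 3 and 15 ≡ 3 (mod 4), so (11/15) = −(15/11).
Reduce top mod 11: now compute (4/11).
Pull out 2^2: since 11 ≡ 3 (mod 8), (2/11) = -1, so (2/11)^2 = +1.
Reached (1/11) = 1. Collecting the sign flips along the way, the symbol is -1.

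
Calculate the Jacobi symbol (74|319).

-1

Pull out 2: since 319 ≡ 7 (mod 8), (2/319) = +1.
Reciprocity: 37 ≡ 1 and 319 ≡ 3 (mod 4), so (37/319) = +(319/37).
Reduce top mod 37: now compute (23/37).
Reciprocity: 23 ≡ 3 and 37 ≡ 1 (mod 4), so (23/37) = +(37/23).
Reduce top mod 23: now compute (14/23).
Pull out 2: since 23 ≡ 7 (mod 8), (2/23) = +1.
Reciprocity: 7 ≡ 3 and 23 ≡ 3 (mod 4), so (7/23) = −(23/7).
Reduce top mod 7: now compute (2/7).
Pull out 2: since 7 ≡ 7 (mod 8), (2/7) = +1.
Reached (1/7) = 1. Collecting the sign flips along the way, the symbol is -1.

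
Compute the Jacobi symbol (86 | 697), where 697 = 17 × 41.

Pull out 2: since 697 ≡ 1 (mod 8), (2/697) = +1.
Reciprocity: 43 ≡ 3 and 697 ≡ 1 (mod 4), so (43/697) = +(697/43).
Reduce top mod 43: now compute (9/43).
Reciprocity: 9 ≡ 1 and 43 ≡ 3 (mod 4), so (9/43) = +(43/9).
Reduce top mod 9: now compute (7/9).
Reciprocity: 7 ≡ 3 and 9 ≡ 1 (mod 4), so (7/9) = +(9/7).
Reduce top mod 7: now compute (2/7).
Pull out 2: since 7 ≡ 7 (mod 8), (2/7) = +1.
Reached (1/7) = 1. Collecting the sign flips along the way, the symbol is +1.

1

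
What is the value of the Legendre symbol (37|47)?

Euler's criterion: (37/47) ≡ 37^23 (mod 47).
37^2 ≡ 6 (mod 47)
37^4 ≡ 36 (mod 47)
37^8 ≡ 27 (mod 47)
37^16 ≡ 24 (mod 47)
37^23 = 37^(16+4+2+1) ≡ 1 (mod 47).
Result is 1, so (37/47) = 1.

1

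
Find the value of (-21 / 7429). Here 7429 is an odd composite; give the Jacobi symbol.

First reduce: -21 ≡ 7408 (mod 7429).
Pull out 2^4: since 7429 ≡ 5 (mod 8), (2/7429) = -1, so (2/7429)^4 = +1.
Reciprocity: 463 ≡ 3 and 7429 ≡ 1 (mod 4), so (463/7429) = +(7429/463).
Reduce top mod 463: now compute (21/463).
Reciprocity: 21 ≡ 1 and 463 ≡ 3 (mod 4), so (21/463) = +(463/21).
Reduce top mod 21: now compute (1/21).
Reached (1/21) = 1. Collecting the sign flips along the way, the symbol is +1.

1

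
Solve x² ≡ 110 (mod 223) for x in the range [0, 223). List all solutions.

35, 188

Since 223 ≡ 3 (mod 4), a square root of 110 is 110^((223+1)/4) = 110^56 mod 223.
Repeated squaring: 110^2≡58, 110^4≡19, 110^8≡138, 110^16≡89, 110^32≡116 (mod 223).
110^56 = 110^(32+16+8) ≡ 188 (mod 223).
Check: 188² = 35344 ≡ 110 (mod 223). The two roots are 35 and 188.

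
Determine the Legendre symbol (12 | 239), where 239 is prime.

Pull out 2^2: since 239 ≡ 7 (mod 8), (2/239) = +1, so (2/239)^2 = +1.
Reciprocity: 3 ≡ 3 and 239 ≡ 3 (mod 4), so (3/239) = −(239/3).
Reduce top mod 3: now compute (2/3).
Pull out 2: since 3 ≡ 3 (mod 8), (2/3) = -1.
Reached (1/3) = 1. Collecting the sign flips along the way, the symbol is +1.

1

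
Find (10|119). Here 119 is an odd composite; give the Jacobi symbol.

1

Pull out 2: since 119 ≡ 7 (mod 8), (2/119) = +1.
Reciprocity: 5 ≡ 1 and 119 ≡ 3 (mod 4), so (5/119) = +(119/5).
Reduce top mod 5: now compute (4/5).
Pull out 2^2: since 5 ≡ 5 (mod 8), (2/5) = -1, so (2/5)^2 = +1.
Reached (1/5) = 1. Collecting the sign flips along the way, the symbol is +1.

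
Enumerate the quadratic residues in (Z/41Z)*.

1 2 4 5 8 9 10 16 18 20 21 23 25 31 32 33 36 37 39 40

Square k = 1,…,20 (k and 41−k give the same square):
1²=1, 2²=4, 3²=9, 4²=16, 5²=25, 6²=36, 7²≡8, 8²≡23, 9²≡40, 10²≡18, 11²≡39, 12²≡21, 13²≡5, 14²≡32, 15²≡20, 16²≡10, 17²≡2, 18²≡37, 19²≡33, 20²≡31 (mod 41).
So the quadratic residues mod 41 are {1, 2, 4, 5, 8, 9, 10, 16, 18, 20, 21, 23, 25, 31, 32, 33, 36, 37, 39, 40}.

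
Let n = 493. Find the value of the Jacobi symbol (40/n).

1

Pull out 2^3: since 493 ≡ 5 (mod 8), (2/493) = -1, so (2/493)^3 = -1.
Reciprocity: 5 ≡ 1 and 493 ≡ 1 (mod 4), so (5/493) = +(493/5).
Reduce top mod 5: now compute (3/5).
Reciprocity: 3 ≡ 3 and 5 ≡ 1 (mod 4), so (3/5) = +(5/3).
Reduce top mod 3: now compute (2/3).
Pull out 2: since 3 ≡ 3 (mod 8), (2/3) = -1.
Reached (1/3) = 1. Collecting the sign flips along the way, the symbol is +1.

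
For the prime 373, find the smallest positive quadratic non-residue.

(2/373) = −1, so 2 is the smallest positive non-residue mod 373.

2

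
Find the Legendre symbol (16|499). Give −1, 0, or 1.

1

Euler's criterion: (16/499) ≡ 16^249 (mod 499).
16^2 ≡ 256 (mod 499)
16^4 ≡ 167 (mod 499)
16^8 ≡ 444 (mod 499)
16^16 ≡ 31 (mod 499)
16^32 ≡ 462 (mod 499)
16^64 ≡ 371 (mod 499)
16^128 ≡ 416 (mod 499)
16^249 = 16^(128+64+32+16+8+1) ≡ 1 (mod 499).
Result is 1, so (16/499) = 1.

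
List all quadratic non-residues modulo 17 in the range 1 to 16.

3 5 6 7 10 11 12 14

Square k = 1,…,8 (k and 17−k give the same square):
1²=1, 2²=4, 3²=9, 4²=16, 5²≡8, 6²≡2, 7²≡15, 8²≡13 (mod 17).
The residues are {1, 2, 4, 8, 9, 13, 15, 16}; the non-residues are the remaining 8 nonzero classes.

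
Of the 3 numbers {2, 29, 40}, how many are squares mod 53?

2

(2/53) = -1 → non-residue.
(29/53) = +1 → QR.
(40/53) = +1 → QR.
Total quadratic residues among the 3: 2.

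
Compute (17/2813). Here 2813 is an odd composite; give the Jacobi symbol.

1

Reciprocity: 17 ≡ 1 and 2813 ≡ 1 (mod 4), so (17/2813) = +(2813/17).
Reduce top mod 17: now compute (8/17).
Pull out 2^3: since 17 ≡ 1 (mod 8), (2/17) = +1, so (2/17)^3 = +1.
Reached (1/17) = 1. Collecting the sign flips along the way, the symbol is +1.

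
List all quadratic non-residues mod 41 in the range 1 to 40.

Square k = 1,…,20 (k and 41−k give the same square):
1²=1, 2²=4, 3²=9, 4²=16, 5²=25, 6²=36, 7²≡8, 8²≡23, 9²≡40, 10²≡18, 11²≡39, 12²≡21, 13²≡5, 14²≡32, 15²≡20, 16²≡10, 17²≡2, 18²≡37, 19²≡33, 20²≡31 (mod 41).
The residues are {1, 2, 4, 5, 8, 9, 10, 16, 18, 20, 21, 23, 25, 31, 32, 33, 36, 37, 39, 40}; the non-residues are the remaining 20 nonzero classes.

3, 6, 7, 11, 12, 13, 14, 15, 17, 19, 22, 24, 26, 27, 28, 29, 30, 34, 35, 38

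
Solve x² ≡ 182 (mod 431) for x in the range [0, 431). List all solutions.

Since 431 ≡ 3 (mod 4), a square root of 182 is 182^((431+1)/4) = 182^108 mod 431.
Repeated squaring: 182^2≡368, 182^4≡90, 182^8≡342, 182^16≡163, 182^32≡278, 182^64≡135 (mod 431).
182^108 = 182^(64+32+8+4) ≡ 304 (mod 431).
Check: 304² = 92416 ≡ 182 (mod 431). The two roots are 127 and 304.

127, 304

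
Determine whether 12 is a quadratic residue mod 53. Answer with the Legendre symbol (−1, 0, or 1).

Euler's criterion: (12/53) ≡ 12^26 (mod 53).
12^2 ≡ 38 (mod 53)
12^4 ≡ 13 (mod 53)
12^8 ≡ 10 (mod 53)
12^16 ≡ 47 (mod 53)
12^26 = 12^(16+8+2) ≡ 52 (mod 53).
Result is 52 ≡ −1, so (12/53) = −1.

-1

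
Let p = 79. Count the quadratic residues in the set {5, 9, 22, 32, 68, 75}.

(5/79) = +1 → QR.
(9/79) = +1 → QR.
(22/79) = +1 → QR.
(32/79) = +1 → QR.
(68/79) = -1 → non-residue.
(75/79) = -1 → non-residue.
Total quadratic residues among the 6: 4.

4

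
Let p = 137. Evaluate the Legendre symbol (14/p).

1

Pull out 2: since 137 ≡ 1 (mod 8), (2/137) = +1.
Reciprocity: 7 ≡ 3 and 137 ≡ 1 (mod 4), so (7/137) = +(137/7).
Reduce top mod 7: now compute (4/7).
Pull out 2^2: since 7 ≡ 7 (mod 8), (2/7) = +1, so (2/7)^2 = +1.
Reached (1/7) = 1. Collecting the sign flips along the way, the symbol is +1.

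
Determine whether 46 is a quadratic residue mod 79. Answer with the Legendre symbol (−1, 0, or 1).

Pull out 2: since 79 ≡ 7 (mod 8), (2/79) = +1.
Reciprocity: 23 ≡ 3 and 79 ≡ 3 (mod 4), so (23/79) = −(79/23).
Reduce top mod 23: now compute (10/23).
Pull out 2: since 23 ≡ 7 (mod 8), (2/23) = +1.
Reciprocity: 5 ≡ 1 and 23 ≡ 3 (mod 4), so (5/23) = +(23/5).
Reduce top mod 5: now compute (3/5).
Reciprocity: 3 ≡ 3 and 5 ≡ 1 (mod 4), so (3/5) = +(5/3).
Reduce top mod 3: now compute (2/3).
Pull out 2: since 3 ≡ 3 (mod 8), (2/3) = -1.
Reached (1/3) = 1. Collecting the sign flips along the way, the symbol is +1.

1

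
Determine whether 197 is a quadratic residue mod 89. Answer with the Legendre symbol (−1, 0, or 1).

-1

Euler's criterion: (197/89) ≡ 19^44 (mod 89).
19^2 ≡ 5 (mod 89)
19^4 ≡ 25 (mod 89)
19^8 ≡ 2 (mod 89)
19^16 ≡ 4 (mod 89)
19^32 ≡ 16 (mod 89)
19^44 = 19^(32+8+4) ≡ 88 (mod 89).
Result is 88 ≡ −1, so (197/89) = −1.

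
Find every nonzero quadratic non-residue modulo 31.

Square k = 1,…,15 (k and 31−k give the same square):
1²=1, 2²=4, 3²=9, 4²=16, 5²=25, 6²≡5, 7²≡18, 8²≡2, 9²≡19, 10²≡7, 11²≡28, 12²≡20, 13²≡14, 14²≡10, 15²≡8 (mod 31).
The residues are {1, 2, 4, 5, 7, 8, 9, 10, 14, 16, 18, 19, 20, 25, 28}; the non-residues are the remaining 15 nonzero classes.

3 6 11 12 13 15 17 21 22 23 24 26 27 29 30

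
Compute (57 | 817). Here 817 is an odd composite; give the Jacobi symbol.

0

Reciprocity: 57 ≡ 1 and 817 ≡ 1 (mod 4), so (57/817) = +(817/57).
Reduce top mod 57: now compute (19/57).
Reciprocity: 19 ≡ 3 and 57 ≡ 1 (mod 4), so (19/57) = +(57/19).
Reduce top mod 19: now compute (0/19).
Top reduces to 0: gcd > 1, so the symbol is 0.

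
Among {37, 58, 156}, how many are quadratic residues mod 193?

(37/193) = -1 → non-residue.
(58/193) = -1 → non-residue.
(156/193) = -1 → non-residue.
Total quadratic residues among the 3: 0.

0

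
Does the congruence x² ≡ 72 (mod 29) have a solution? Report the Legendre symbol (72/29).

First reduce: 72 ≡ 14 (mod 29).
Pull out 2: since 29 ≡ 5 (mod 8), (2/29) = -1.
Reciprocity: 7 ≡ 3 and 29 ≡ 1 (mod 4), so (7/29) = +(29/7).
Reduce top mod 7: now compute (1/7).
Reached (1/7) = 1. Collecting the sign flips along the way, the symbol is -1.

-1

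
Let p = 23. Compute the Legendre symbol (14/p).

Euler's criterion: (14/23) ≡ 14^11 (mod 23).
14^2 ≡ 12 (mod 23)
14^4 ≡ 6 (mod 23)
14^8 ≡ 13 (mod 23)
14^11 = 14^(8+2+1) ≡ 22 (mod 23).
Result is 22 ≡ −1, so (14/23) = −1.

-1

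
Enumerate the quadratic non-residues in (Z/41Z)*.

Square k = 1,…,20 (k and 41−k give the same square):
1²=1, 2²=4, 3²=9, 4²=16, 5²=25, 6²=36, 7²≡8, 8²≡23, 9²≡40, 10²≡18, 11²≡39, 12²≡21, 13²≡5, 14²≡32, 15²≡20, 16²≡10, 17²≡2, 18²≡37, 19²≡33, 20²≡31 (mod 41).
The residues are {1, 2, 4, 5, 8, 9, 10, 16, 18, 20, 21, 23, 25, 31, 32, 33, 36, 37, 39, 40}; the non-residues are the remaining 20 nonzero classes.

3,6,7,11,12,13,14,15,17,19,22,24,26,27,28,29,30,34,35,38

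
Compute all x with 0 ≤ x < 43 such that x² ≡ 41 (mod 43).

16, 27

Since 43 ≡ 3 (mod 4), a square root of 41 is 41^((43+1)/4) = 41^11 mod 43.
Repeated squaring: 41^2≡4, 41^4≡16, 41^8≡41 (mod 43).
41^11 = 41^(8+2+1) ≡ 16 (mod 43).
Check: 16² = 256 ≡ 41 (mod 43). The two roots are 16 and 27.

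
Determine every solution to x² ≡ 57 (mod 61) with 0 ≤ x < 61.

61 ≡ 1 (mod 4), so we find a root by search.
Trying successive values, 22² = 484 ≡ 57 (mod 61). The other root is 61 − 22 = 39.

22, 39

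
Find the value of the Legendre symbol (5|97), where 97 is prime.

-1

Reciprocity: 5 ≡ 1 and 97 ≡ 1 (mod 4), so (5/97) = +(97/5).
Reduce top mod 5: now compute (2/5).
Pull out 2: since 5 ≡ 5 (mod 8), (2/5) = -1.
Reached (1/5) = 1. Collecting the sign flips along the way, the symbol is -1.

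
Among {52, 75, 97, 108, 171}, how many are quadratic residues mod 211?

(52/211) = +1 → QR.
(75/211) = -1 → non-residue.
(97/211) = -1 → non-residue.
(108/211) = -1 → non-residue.
(171/211) = +1 → QR.
Total quadratic residues among the 5: 2.

2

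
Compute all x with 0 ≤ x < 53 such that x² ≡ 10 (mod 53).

13, 40

53 ≡ 1 (mod 4), so we find a root by search.
Trying successive values, 13² = 169 ≡ 10 (mod 53). The other root is 53 − 13 = 40.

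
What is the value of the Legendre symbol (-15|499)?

1

First reduce: -15 ≡ 484 (mod 499).
Pull out 2^2: since 499 ≡ 3 (mod 8), (2/499) = -1, so (2/499)^2 = +1.
Reciprocity: 121 ≡ 1 and 499 ≡ 3 (mod 4), so (121/499) = +(499/121).
Reduce top mod 121: now compute (15/121).
Reciprocity: 15 ≡ 3 and 121 ≡ 1 (mod 4), so (15/121) = +(121/15).
Reduce top mod 15: now compute (1/15).
Reached (1/15) = 1. Collecting the sign flips along the way, the symbol is +1.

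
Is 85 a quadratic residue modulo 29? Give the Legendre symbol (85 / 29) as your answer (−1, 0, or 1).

Euler's criterion: (85/29) ≡ 27^14 (mod 29).
27^2 ≡ 4 (mod 29)
27^4 ≡ 16 (mod 29)
27^8 ≡ 24 (mod 29)
27^14 = 27^(8+4+2) ≡ 28 (mod 29).
Result is 28 ≡ −1, so (85/29) = −1.

-1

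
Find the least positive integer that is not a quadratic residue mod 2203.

2

(2/2203) = −1, so 2 is the smallest positive non-residue mod 2203.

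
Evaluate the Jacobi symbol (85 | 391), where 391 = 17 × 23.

Reciprocity: 85 ≡ 1 and 391 ≡ 3 (mod 4), so (85/391) = +(391/85).
Reduce top mod 85: now compute (51/85).
Reciprocity: 51 ≡ 3 and 85 ≡ 1 (mod 4), so (51/85) = +(85/51).
Reduce top mod 51: now compute (34/51).
Pull out 2: since 51 ≡ 3 (mod 8), (2/51) = -1.
Reciprocity: 17 ≡ 1 and 51 ≡ 3 (mod 4), so (17/51) = +(51/17).
Reduce top mod 17: now compute (0/17).
Top reduces to 0: gcd > 1, so the symbol is 0.

0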